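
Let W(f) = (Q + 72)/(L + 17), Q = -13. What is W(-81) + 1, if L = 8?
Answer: 84/25 ≈ 3.3600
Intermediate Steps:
W(f) = 59/25 (W(f) = (-13 + 72)/(8 + 17) = 59/25)
W(-81) + 1 = 59/25 + 1 = 84/25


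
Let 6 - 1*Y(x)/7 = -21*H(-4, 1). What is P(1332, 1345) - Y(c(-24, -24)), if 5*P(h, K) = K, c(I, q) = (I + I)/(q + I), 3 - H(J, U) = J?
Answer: -802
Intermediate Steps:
H(J, U) = 3 - J
c(I, q) = 2*I/(I + q) (c(I, q) = (2*I)/(I + q) = 2*I/(I + q))
P(h, K) = K/5
Y(x) = 1071 (Y(x) = 42 - (-147)*(3 - 1*(-4)) = 42 - (-147)*(3 + 4) = 42 - (-147)*7 = 42 - 7*(-147) = 42 + 1029 = 1071)
P(1332, 1345) - Y(c(-24, -24)) = (⅕)*1345 - 1*1071 = 269 - 1071 = -802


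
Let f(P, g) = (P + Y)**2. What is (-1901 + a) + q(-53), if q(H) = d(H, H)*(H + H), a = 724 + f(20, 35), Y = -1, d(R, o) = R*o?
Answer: -298570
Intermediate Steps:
f(P, g) = (-1 + P)**2 (f(P, g) = (P - 1)**2 = (-1 + P)**2)
a = 1085 (a = 724 + (-1 + 20)**2 = 724 + 19**2 = 724 + 361 = 1085)
q(H) = 2*H**3 (q(H) = (H*H)*(H + H) = H**2*(2*H) = 2*H**3)
(-1901 + a) + q(-53) = (-1901 + 1085) + 2*(-53)**3 = -816 + 2*(-148877) = -816 - 297754 = -298570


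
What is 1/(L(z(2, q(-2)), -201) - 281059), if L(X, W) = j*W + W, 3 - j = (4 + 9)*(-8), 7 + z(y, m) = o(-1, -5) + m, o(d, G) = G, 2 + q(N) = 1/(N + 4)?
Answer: -1/302767 ≈ -3.3029e-6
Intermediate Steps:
q(N) = -2 + 1/(4 + N) (q(N) = -2 + 1/(N + 4) = -2 + 1/(4 + N))
z(y, m) = -12 + m (z(y, m) = -7 + (-5 + m) = -12 + m)
j = 107 (j = 3 - (4 + 9)*(-8) = 3 - 13*(-8) = 3 - 1*(-104) = 3 + 104 = 107)
L(X, W) = 108*W (L(X, W) = 107*W + W = 108*W)
1/(L(z(2, q(-2)), -201) - 281059) = 1/(108*(-201) - 281059) = 1/(-21708 - 281059) = 1/(-302767) = -1/302767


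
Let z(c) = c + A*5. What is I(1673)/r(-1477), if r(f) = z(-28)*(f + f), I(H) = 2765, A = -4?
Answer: 395/20256 ≈ 0.019500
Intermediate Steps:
z(c) = -20 + c (z(c) = c - 4*5 = c - 20 = -20 + c)
r(f) = -96*f (r(f) = (-20 - 28)*(f + f) = -96*f)
I(1673)/r(-1477) = 2765/((-96*(-1477))) = 2765/141792 = 2765*(1/141792) = 395/20256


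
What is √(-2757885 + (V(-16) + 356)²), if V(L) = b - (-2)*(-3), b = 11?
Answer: 2*I*√656891 ≈ 1621.0*I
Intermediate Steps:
V(L) = 5 (V(L) = 11 - (-2)*(-3) = 11 - 1*6 = 11 - 6 = 5)
√(-2757885 + (V(-16) + 356)²) = √(-2757885 + (5 + 356)²) = √(-2757885 + 361²) = √(-2757885 + 130321) = √(-2627564) = 2*I*√656891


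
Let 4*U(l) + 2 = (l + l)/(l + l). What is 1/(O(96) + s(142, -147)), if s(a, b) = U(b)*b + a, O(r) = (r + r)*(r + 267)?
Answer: 4/279499 ≈ 1.4311e-5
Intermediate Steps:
O(r) = 2*r*(267 + r) (O(r) = (2*r)*(267 + r) = 2*r*(267 + r))
U(l) = -1/4 (U(l) = -1/2 + ((l + l)/(l + l))/4 = -1/2 + ((2*l)/((2*l)))/4 = -1/2 + ((2*l)*(1/(2*l)))/4 = -1/2 + (1/4)*1 = -1/2 + 1/4 = -1/4)
s(a, b) = a - b/4 (s(a, b) = -b/4 + a = a - b/4)
1/(O(96) + s(142, -147)) = 1/(2*96*(267 + 96) + (142 - 1/4*(-147))) = 1/(2*96*363 + (142 + 147/4)) = 1/(69696 + 715/4) = 1/(279499/4) = 4/279499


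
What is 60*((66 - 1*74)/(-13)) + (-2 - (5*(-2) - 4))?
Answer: 636/13 ≈ 48.923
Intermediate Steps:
60*((66 - 1*74)/(-13)) + (-2 - (5*(-2) - 4)) = 60*((66 - 74)*(-1/13)) + (-2 - (-10 - 4)) = 60*(-8*(-1/13)) + (-2 - 1*(-14)) = 60*(8/13) + (-2 + 14) = 480/13 + 12 = 636/13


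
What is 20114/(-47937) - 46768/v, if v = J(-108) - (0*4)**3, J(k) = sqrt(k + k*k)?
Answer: -20114/47937 - 23384*sqrt(321)/963 ≈ -435.48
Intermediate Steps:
J(k) = sqrt(k + k**2)
v = 6*sqrt(321) (v = sqrt(-108*(1 - 108)) - (0*4)**3 = sqrt(-108*(-107)) - 1*0**3 = sqrt(11556) - 1*0 = 6*sqrt(321) + 0 = 6*sqrt(321) ≈ 107.50)
20114/(-47937) - 46768/v = 20114/(-47937) - 46768*sqrt(321)/1926 = 20114*(-1/47937) - 23384*sqrt(321)/963 = -20114/47937 - 23384*sqrt(321)/963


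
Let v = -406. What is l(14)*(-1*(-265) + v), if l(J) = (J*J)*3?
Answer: -82908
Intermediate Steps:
l(J) = 3*J² (l(J) = J²*3 = 3*J²)
l(14)*(-1*(-265) + v) = (3*14²)*(-1*(-265) - 406) = (3*196)*(265 - 406) = 588*(-141) = -82908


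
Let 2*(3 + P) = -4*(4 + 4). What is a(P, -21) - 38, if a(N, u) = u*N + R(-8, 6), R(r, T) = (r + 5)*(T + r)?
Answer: 367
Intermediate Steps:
P = -19 (P = -3 + (-4*(4 + 4))/2 = -3 + (-4*8)/2 = -3 + (½)*(-32) = -3 - 16 = -19)
R(r, T) = (5 + r)*(T + r)
a(N, u) = 6 + N*u (a(N, u) = u*N + ((-8)² + 5*6 + 5*(-8) + 6*(-8)) = N*u + (64 + 30 - 40 - 48) = N*u + 6 = 6 + N*u)
a(P, -21) - 38 = (6 - 19*(-21)) - 38 = (6 + 399) - 1*38 = 405 - 38 = 367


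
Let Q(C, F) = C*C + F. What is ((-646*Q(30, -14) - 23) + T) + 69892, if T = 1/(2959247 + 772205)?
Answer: -1875006121123/3731452 ≈ -5.0249e+5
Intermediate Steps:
Q(C, F) = F + C**2 (Q(C, F) = C**2 + F = F + C**2)
T = 1/3731452 ≈ 2.6799e-7
((-646*Q(30, -14) - 23) + T) + 69892 = ((-646*(-14 + 30**2) - 23) + 1/3731452) + 69892 = ((-646*(-14 + 900) - 23) + 1/3731452) + 69892 = ((-646*886 - 23) + 1/3731452) + 69892 = ((-572356 - 23) + 1/3731452) + 69892 = (-572379 + 1/3731452) + 69892 = -2135804764307/3731452 + 69892 = -1875006121123/3731452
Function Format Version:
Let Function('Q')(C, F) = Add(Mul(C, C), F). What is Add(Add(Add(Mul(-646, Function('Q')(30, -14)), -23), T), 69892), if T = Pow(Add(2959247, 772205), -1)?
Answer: Rational(-1875006121123, 3731452) ≈ -5.0249e+5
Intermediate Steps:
Function('Q')(C, F) = Add(F, Pow(C, 2)) (Function('Q')(C, F) = Add(Pow(C, 2), F) = Add(F, Pow(C, 2)))
T = Rational(1, 3731452) (T = Pow(3731452, -1) = Rational(1, 3731452) ≈ 2.6799e-7)
Add(Add(Add(Mul(-646, Function('Q')(30, -14)), -23), T), 69892) = Add(Add(Add(Mul(-646, Add(-14, Pow(30, 2))), -23), Rational(1, 3731452)), 69892) = Add(Add(Add(Mul(-646, Add(-14, 900)), -23), Rational(1, 3731452)), 69892) = Add(Add(Add(Mul(-646, 886), -23), Rational(1, 3731452)), 69892) = Add(Add(Add(-572356, -23), Rational(1, 3731452)), 69892) = Add(Add(-572379, Rational(1, 3731452)), 69892) = Add(Rational(-2135804764307, 3731452), 69892) = Rational(-1875006121123, 3731452)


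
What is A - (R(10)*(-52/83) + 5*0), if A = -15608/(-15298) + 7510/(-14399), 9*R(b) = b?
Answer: 98301311602/82273049397 ≈ 1.1948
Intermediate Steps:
R(b) = b/9
A = 54925806/110137951 (A = -15608*(-1/15298) + 7510*(-1/14399) = 7804/7649 - 7510/14399 = 54925806/110137951 ≈ 0.49870)
A - (R(10)*(-52/83) + 5*0) = 54925806/110137951 - (((⅑)*10)*(-52/83) + 5*0) = 54925806/110137951 - (10*(-52/83)/9 + 0) = 54925806/110137951 - (10*(-1*52/83)/9 + 0) = 54925806/110137951 - ((10/9)*(-52/83) + 0) = 54925806/110137951 - (-520/747 + 0) = 54925806/110137951 - 1*(-520/747) = 54925806/110137951 + 520/747 = 98301311602/82273049397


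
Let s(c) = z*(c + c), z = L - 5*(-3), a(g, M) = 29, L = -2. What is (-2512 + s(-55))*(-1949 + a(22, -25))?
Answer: 7568640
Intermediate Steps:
z = 13 (z = -2 - 5*(-3) = -2 + 15 = 13)
s(c) = 26*c (s(c) = 13*(c + c) = 13*(2*c) = 26*c)
(-2512 + s(-55))*(-1949 + a(22, -25)) = (-2512 + 26*(-55))*(-1949 + 29) = (-2512 - 1430)*(-1920) = -3942*(-1920) = 7568640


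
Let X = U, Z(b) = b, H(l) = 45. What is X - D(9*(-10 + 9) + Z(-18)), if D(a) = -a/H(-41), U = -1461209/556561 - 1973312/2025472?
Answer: -369866066309/88070212640 ≈ -4.1997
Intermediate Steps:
U = -63404787745/17614042528 (U = -1461209*1/556561 - 1973312*1/2025472 = -1461209/556561 - 30833/31648 = -63404787745/17614042528 ≈ -3.5997)
X = -63404787745/17614042528 ≈ -3.5997
D(a) = -a/45
X - D(9*(-10 + 9) + Z(-18)) = -63404787745/17614042528 - (-1)*(9*(-10 + 9) - 18)/45 = -63404787745/17614042528 - (-1)*(9*(-1) - 18)/45 = -63404787745/17614042528 - (-1)*(-9 - 18)/45 = -63404787745/17614042528 - (-1)*(-27)/45 = -63404787745/17614042528 - 1*⅗ = -63404787745/17614042528 - ⅗ = -369866066309/88070212640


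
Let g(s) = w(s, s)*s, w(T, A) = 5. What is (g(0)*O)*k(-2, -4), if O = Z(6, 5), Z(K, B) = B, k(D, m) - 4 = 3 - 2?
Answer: 0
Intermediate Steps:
k(D, m) = 5 (k(D, m) = 4 + (3 - 2) = 4 + 1 = 5)
O = 5
g(s) = 5*s
(g(0)*O)*k(-2, -4) = ((5*0)*5)*5 = (0*5)*5 = 0*5 = 0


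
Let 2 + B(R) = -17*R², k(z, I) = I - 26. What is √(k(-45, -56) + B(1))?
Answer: I*√101 ≈ 10.05*I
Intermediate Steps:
k(z, I) = -26 + I
B(R) = -2 - 17*R²
√(k(-45, -56) + B(1)) = √((-26 - 56) + (-2 - 17*1²)) = √(-82 + (-2 - 17*1)) = √(-82 + (-2 - 17)) = √(-82 - 19) = √(-101) = I*√101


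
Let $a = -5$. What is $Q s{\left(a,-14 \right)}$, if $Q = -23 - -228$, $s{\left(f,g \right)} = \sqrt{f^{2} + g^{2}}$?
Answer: $205 \sqrt{221} \approx 3047.5$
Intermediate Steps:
$Q = 205$ ($Q = -23 + 228 = 205$)
$Q s{\left(a,-14 \right)} = 205 \sqrt{\left(-5\right)^{2} + \left(-14\right)^{2}} = 205 \sqrt{25 + 196} = 205 \sqrt{221}$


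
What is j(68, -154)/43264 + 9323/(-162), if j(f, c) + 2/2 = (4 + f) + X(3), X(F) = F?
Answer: -100834571/1752192 ≈ -57.548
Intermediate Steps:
j(f, c) = 6 + f (j(f, c) = -1 + ((4 + f) + 3) = -1 + (7 + f) = 6 + f)
j(68, -154)/43264 + 9323/(-162) = (6 + 68)/43264 + 9323/(-162) = 74*(1/43264) + 9323*(-1/162) = 37/21632 - 9323/162 = -100834571/1752192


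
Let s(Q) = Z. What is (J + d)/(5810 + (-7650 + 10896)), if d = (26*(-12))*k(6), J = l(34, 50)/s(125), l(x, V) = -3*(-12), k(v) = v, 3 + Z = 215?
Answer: -99207/479968 ≈ -0.20670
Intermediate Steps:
Z = 212 (Z = -3 + 215 = 212)
l(x, V) = 36
s(Q) = 212
J = 9/53 (J = 36/212 = 36*(1/212) = 9/53 ≈ 0.16981)
d = -1872 (d = (26*(-12))*6 = -312*6 = -1872)
(J + d)/(5810 + (-7650 + 10896)) = (9/53 - 1872)/(5810 + (-7650 + 10896)) = -99207/(53*(5810 + 3246)) = -99207/53/9056 = -99207/53*1/9056 = -99207/479968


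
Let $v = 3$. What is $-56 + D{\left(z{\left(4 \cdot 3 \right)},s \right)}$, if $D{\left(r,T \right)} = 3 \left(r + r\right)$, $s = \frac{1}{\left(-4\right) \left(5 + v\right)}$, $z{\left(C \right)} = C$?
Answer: $16$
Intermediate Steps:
$s = - \frac{1}{32}$ ($s = \frac{1}{\left(-4\right) \left(5 + 3\right)} = \frac{1}{\left(-4\right) 8} = \frac{1}{-32} = - \frac{1}{32} \approx -0.03125$)
$D{\left(r,T \right)} = 6 r$ ($D{\left(r,T \right)} = 3 \cdot 2 r = 6 r$)
$-56 + D{\left(z{\left(4 \cdot 3 \right)},s \right)} = -56 + 6 \cdot 4 \cdot 3 = -56 + 6 \cdot 12 = -56 + 72 = 16$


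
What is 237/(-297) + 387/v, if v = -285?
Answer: -20276/9405 ≈ -2.1559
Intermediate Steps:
237/(-297) + 387/v = 237/(-297) + 387/(-285) = 237*(-1/297) + 387*(-1/285) = -79/99 - 129/95 = -20276/9405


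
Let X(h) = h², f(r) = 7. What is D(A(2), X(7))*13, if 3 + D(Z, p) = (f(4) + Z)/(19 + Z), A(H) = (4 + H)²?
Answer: -1586/55 ≈ -28.836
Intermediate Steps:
D(Z, p) = -3 + (7 + Z)/(19 + Z)
D(A(2), X(7))*13 = (2*(-25 - (4 + 2)²)/(19 + (4 + 2)²))*13 = (2*(-25 - 1*6²)/(19 + 6²))*13 = (2*(-25 - 1*36)/(19 + 36))*13 = (2*(-25 - 36)/55)*13 = (2*(1/55)*(-61))*13 = -122/55*13 = -1586/55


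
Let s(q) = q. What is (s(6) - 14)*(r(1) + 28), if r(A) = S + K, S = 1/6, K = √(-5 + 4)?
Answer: -676/3 - 8*I ≈ -225.33 - 8.0*I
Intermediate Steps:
K = I (K = √(-1) = I ≈ 1.0*I)
S = ⅙ ≈ 0.16667
r(A) = ⅙ + I
(s(6) - 14)*(r(1) + 28) = (6 - 14)*((⅙ + I) + 28) = -8*(169/6 + I) = -676/3 - 8*I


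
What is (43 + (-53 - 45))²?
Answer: 3025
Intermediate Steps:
(43 + (-53 - 45))² = (43 - 98)² = (-55)² = 3025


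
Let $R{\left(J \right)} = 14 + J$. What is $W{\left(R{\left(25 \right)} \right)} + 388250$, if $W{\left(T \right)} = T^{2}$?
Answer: $389771$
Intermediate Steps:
$W{\left(R{\left(25 \right)} \right)} + 388250 = \left(14 + 25\right)^{2} + 388250 = 39^{2} + 388250 = 1521 + 388250 = 389771$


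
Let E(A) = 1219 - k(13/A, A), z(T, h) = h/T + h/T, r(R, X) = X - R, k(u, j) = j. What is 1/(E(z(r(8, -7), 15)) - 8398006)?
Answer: -1/8396785 ≈ -1.1909e-7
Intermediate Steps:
z(T, h) = 2*h/T
E(A) = 1219 - A
1/(E(z(r(8, -7), 15)) - 8398006) = 1/((1219 - 2*15/(-7 - 1*8)) - 8398006) = 1/((1219 - 2*15/(-7 - 8)) - 8398006) = 1/((1219 - 2*15/(-15)) - 8398006) = 1/((1219 - 2*15*(-1)/15) - 8398006) = 1/((1219 - 1*(-2)) - 8398006) = 1/((1219 + 2) - 8398006) = 1/(1221 - 8398006) = 1/(-8396785) = -1/8396785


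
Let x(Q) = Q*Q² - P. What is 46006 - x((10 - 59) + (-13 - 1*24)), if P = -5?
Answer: 682057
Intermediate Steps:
x(Q) = 5 + Q³ (x(Q) = Q*Q² - 1*(-5) = Q³ + 5 = 5 + Q³)
46006 - x((10 - 59) + (-13 - 1*24)) = 46006 - (5 + ((10 - 59) + (-13 - 1*24))³) = 46006 - (5 + (-49 + (-13 - 24))³) = 46006 - (5 + (-49 - 37)³) = 46006 - (5 + (-86)³) = 46006 - (5 - 636056) = 46006 - 1*(-636051) = 46006 + 636051 = 682057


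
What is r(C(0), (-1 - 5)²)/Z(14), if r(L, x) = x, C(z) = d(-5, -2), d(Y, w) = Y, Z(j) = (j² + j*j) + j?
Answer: 18/203 ≈ 0.088670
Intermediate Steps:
Z(j) = j + 2*j² (Z(j) = (j² + j²) + j = 2*j² + j = j + 2*j²)
C(z) = -5
r(C(0), (-1 - 5)²)/Z(14) = (-1 - 5)²/((14*(1 + 2*14))) = (-6)²/((14*(1 + 28))) = 36/((14*29)) = 36/406 = 36*(1/406) = 18/203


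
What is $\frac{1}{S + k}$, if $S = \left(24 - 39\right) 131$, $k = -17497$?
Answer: $- \frac{1}{19462} \approx -5.1382 \cdot 10^{-5}$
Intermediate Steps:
$S = -1965$ ($S = \left(24 - 39\right) 131 = \left(-15\right) 131 = -1965$)
$\frac{1}{S + k} = \frac{1}{-1965 - 17497} = \frac{1}{-19462} = - \frac{1}{19462}$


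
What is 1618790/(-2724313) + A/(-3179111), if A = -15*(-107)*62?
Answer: -5417409482320/8660893425743 ≈ -0.62550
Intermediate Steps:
A = 99510 (A = 1605*62 = 99510)
1618790/(-2724313) + A/(-3179111) = 1618790/(-2724313) + 99510/(-3179111) = 1618790*(-1/2724313) + 99510*(-1/3179111) = -1618790/2724313 - 99510/3179111 = -5417409482320/8660893425743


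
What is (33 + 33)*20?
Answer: 1320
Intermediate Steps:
(33 + 33)*20 = 66*20 = 1320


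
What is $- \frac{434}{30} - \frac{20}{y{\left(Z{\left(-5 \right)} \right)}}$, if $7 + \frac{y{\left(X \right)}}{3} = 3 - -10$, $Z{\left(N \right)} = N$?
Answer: $- \frac{701}{45} \approx -15.578$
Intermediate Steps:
$y{\left(X \right)} = 18$ ($y{\left(X \right)} = -21 + 3 \left(3 - -10\right) = -21 + 3 \left(3 + 10\right) = -21 + 3 \cdot 13 = -21 + 39 = 18$)
$- \frac{434}{30} - \frac{20}{y{\left(Z{\left(-5 \right)} \right)}} = - \frac{434}{30} - \frac{20}{18} = \left(-434\right) \frac{1}{30} - \frac{10}{9} = - \frac{217}{15} - \frac{10}{9} = - \frac{701}{45}$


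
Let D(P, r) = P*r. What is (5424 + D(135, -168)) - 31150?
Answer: -48406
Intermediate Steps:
(5424 + D(135, -168)) - 31150 = (5424 + 135*(-168)) - 31150 = (5424 - 22680) - 31150 = -17256 - 31150 = -48406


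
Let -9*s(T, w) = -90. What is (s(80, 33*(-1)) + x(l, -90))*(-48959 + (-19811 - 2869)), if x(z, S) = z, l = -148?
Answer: 9886182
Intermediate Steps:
s(T, w) = 10 (s(T, w) = -1/9*(-90) = 10)
(s(80, 33*(-1)) + x(l, -90))*(-48959 + (-19811 - 2869)) = (10 - 148)*(-48959 + (-19811 - 2869)) = -138*(-48959 - 22680) = -138*(-71639) = 9886182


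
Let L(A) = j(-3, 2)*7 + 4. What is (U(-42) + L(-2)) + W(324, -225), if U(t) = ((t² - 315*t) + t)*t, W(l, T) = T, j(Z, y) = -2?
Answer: -628219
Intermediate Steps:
L(A) = -10 (L(A) = -2*7 + 4 = -14 + 4 = -10)
U(t) = t*(t² - 314*t) (U(t) = (t² - 314*t)*t = t*(t² - 314*t))
(U(-42) + L(-2)) + W(324, -225) = ((-42)²*(-314 - 42) - 10) - 225 = (1764*(-356) - 10) - 225 = (-627984 - 10) - 225 = -627994 - 225 = -628219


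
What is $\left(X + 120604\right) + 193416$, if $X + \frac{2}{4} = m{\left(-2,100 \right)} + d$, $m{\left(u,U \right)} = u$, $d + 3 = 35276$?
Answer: $\frac{698581}{2} \approx 3.4929 \cdot 10^{5}$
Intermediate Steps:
$d = 35273$ ($d = -3 + 35276 = 35273$)
$X = \frac{70541}{2}$ ($X = - \frac{1}{2} + \left(-2 + 35273\right) = - \frac{1}{2} + 35271 = \frac{70541}{2} \approx 35271.0$)
$\left(X + 120604\right) + 193416 = \left(\frac{70541}{2} + 120604\right) + 193416 = \frac{311749}{2} + 193416 = \frac{698581}{2}$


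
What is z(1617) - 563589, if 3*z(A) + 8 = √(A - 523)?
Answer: -1690775/3 + √1094/3 ≈ -5.6358e+5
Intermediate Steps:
z(A) = -8/3 + √(-523 + A)/3 (z(A) = -8/3 + √(A - 523)/3 = -8/3 + √(-523 + A)/3)
z(1617) - 563589 = (-8/3 + √(-523 + 1617)/3) - 563589 = (-8/3 + √1094/3) - 563589 = -1690775/3 + √1094/3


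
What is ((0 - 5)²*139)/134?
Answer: 3475/134 ≈ 25.933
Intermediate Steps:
((0 - 5)²*139)/134 = ((-5)²*139)*(1/134) = (25*139)*(1/134) = 3475*(1/134) = 3475/134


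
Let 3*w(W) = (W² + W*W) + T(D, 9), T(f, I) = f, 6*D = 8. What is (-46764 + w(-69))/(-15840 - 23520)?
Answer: 196153/177120 ≈ 1.1075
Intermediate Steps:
D = 4/3 (D = (⅙)*8 = 4/3 ≈ 1.3333)
w(W) = 4/9 + 2*W²/3 (w(W) = ((W² + W*W) + 4/3)/3 = ((W² + W²) + 4/3)/3 = (2*W² + 4/3)/3 = (4/3 + 2*W²)/3 = 4/9 + 2*W²/3)
(-46764 + w(-69))/(-15840 - 23520) = (-46764 + (4/9 + (⅔)*(-69)²))/(-15840 - 23520) = (-46764 + (4/9 + (⅔)*4761))/(-39360) = (-46764 + (4/9 + 3174))*(-1/39360) = (-46764 + 28570/9)*(-1/39360) = -392306/9*(-1/39360) = 196153/177120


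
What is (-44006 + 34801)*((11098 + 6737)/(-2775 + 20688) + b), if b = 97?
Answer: -769448580/853 ≈ -9.0205e+5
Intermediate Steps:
(-44006 + 34801)*((11098 + 6737)/(-2775 + 20688) + b) = (-44006 + 34801)*((11098 + 6737)/(-2775 + 20688) + 97) = -9205*(17835/17913 + 97) = -9205*(17835*(1/17913) + 97) = -9205*(5945/5971 + 97) = -9205*585132/5971 = -769448580/853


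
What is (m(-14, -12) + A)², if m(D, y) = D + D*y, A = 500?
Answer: 427716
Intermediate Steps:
(m(-14, -12) + A)² = (-14*(1 - 12) + 500)² = (-14*(-11) + 500)² = (154 + 500)² = 654² = 427716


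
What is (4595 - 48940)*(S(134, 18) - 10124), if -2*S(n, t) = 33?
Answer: 899360945/2 ≈ 4.4968e+8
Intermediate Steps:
S(n, t) = -33/2 (S(n, t) = -½*33 = -33/2)
(4595 - 48940)*(S(134, 18) - 10124) = (4595 - 48940)*(-33/2 - 10124) = -44345*(-20281/2) = 899360945/2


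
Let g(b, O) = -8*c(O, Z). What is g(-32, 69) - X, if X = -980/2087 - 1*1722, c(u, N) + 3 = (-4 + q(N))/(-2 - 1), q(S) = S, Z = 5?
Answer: 10951342/6261 ≈ 1749.1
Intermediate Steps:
c(u, N) = -5/3 - N/3 (c(u, N) = -3 + (-4 + N)/(-2 - 1) = -3 + (-4 + N)/(-3) = -3 + (-4 + N)*(-1/3) = -3 + (4/3 - N/3) = -5/3 - N/3)
g(b, O) = 80/3 (g(b, O) = -8*(-5/3 - 1/3*5) = -8*(-5/3 - 5/3) = -8*(-10/3) = 80/3)
X = -3594794/2087 (X = -980*1/2087 - 1722 = -980/2087 - 1722 = -3594794/2087 ≈ -1722.5)
g(-32, 69) - X = 80/3 - 1*(-3594794/2087) = 80/3 + 3594794/2087 = 10951342/6261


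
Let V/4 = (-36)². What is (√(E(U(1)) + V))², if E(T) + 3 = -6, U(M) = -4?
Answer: 5175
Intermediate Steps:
E(T) = -9 (E(T) = -3 - 6 = -9)
V = 5184 (V = 4*(-36)² = 4*1296 = 5184)
(√(E(U(1)) + V))² = (√(-9 + 5184))² = (√5175)² = (15*√23)² = 5175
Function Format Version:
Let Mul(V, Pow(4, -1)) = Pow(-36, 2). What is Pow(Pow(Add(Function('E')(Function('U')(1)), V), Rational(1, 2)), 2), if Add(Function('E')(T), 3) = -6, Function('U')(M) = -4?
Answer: 5175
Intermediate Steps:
Function('E')(T) = -9 (Function('E')(T) = Add(-3, -6) = -9)
V = 5184 (V = Mul(4, Pow(-36, 2)) = Mul(4, 1296) = 5184)
Pow(Pow(Add(Function('E')(Function('U')(1)), V), Rational(1, 2)), 2) = Pow(Pow(Add(-9, 5184), Rational(1, 2)), 2) = Pow(Pow(5175, Rational(1, 2)), 2) = Pow(Mul(15, Pow(23, Rational(1, 2))), 2) = 5175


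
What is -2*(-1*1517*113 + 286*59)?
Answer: 309094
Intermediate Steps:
-2*(-1*1517*113 + 286*59) = -2*(-1517*113 + 16874) = -2*(-171421 + 16874) = -2*(-154547) = 309094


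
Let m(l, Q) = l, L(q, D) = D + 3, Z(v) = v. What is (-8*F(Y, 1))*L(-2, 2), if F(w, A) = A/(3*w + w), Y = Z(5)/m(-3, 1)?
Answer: 6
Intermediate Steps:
L(q, D) = 3 + D
Y = -5/3 (Y = 5/(-3) = 5*(-⅓) = -5/3 ≈ -1.6667)
F(w, A) = A/(4*w) (F(w, A) = A/((4*w)) = A*(1/(4*w)) = A/(4*w))
(-8*F(Y, 1))*L(-2, 2) = (-2/(-5/3))*(3 + 2) = -2*(-3)/5*5 = -8*(-3/20)*5 = (6/5)*5 = 6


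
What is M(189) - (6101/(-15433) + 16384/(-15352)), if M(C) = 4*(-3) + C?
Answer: 5285333682/29615927 ≈ 178.46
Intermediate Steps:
M(C) = -12 + C
M(189) - (6101/(-15433) + 16384/(-15352)) = (-12 + 189) - (6101/(-15433) + 16384/(-15352)) = 177 - (6101*(-1/15433) + 16384*(-1/15352)) = 177 - (-6101/15433 - 2048/1919) = 177 - 1*(-43314603/29615927) = 177 + 43314603/29615927 = 5285333682/29615927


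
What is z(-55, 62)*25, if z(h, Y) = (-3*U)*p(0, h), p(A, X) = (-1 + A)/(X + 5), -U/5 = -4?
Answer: -30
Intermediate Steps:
U = 20 (U = -5*(-4) = 20)
p(A, X) = (-1 + A)/(5 + X)
z(h, Y) = 60/(5 + h) (z(h, Y) = (-3*20)*((-1 + 0)/(5 + h)) = -60*(-1)/(5 + h) = -(-60)/(5 + h) = 60/(5 + h))
z(-55, 62)*25 = (60/(5 - 55))*25 = (60/(-50))*25 = (60*(-1/50))*25 = -6/5*25 = -30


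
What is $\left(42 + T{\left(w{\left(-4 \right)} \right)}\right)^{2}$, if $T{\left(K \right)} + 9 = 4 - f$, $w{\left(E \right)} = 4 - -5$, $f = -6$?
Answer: $1849$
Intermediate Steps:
$w{\left(E \right)} = 9$ ($w{\left(E \right)} = 4 + 5 = 9$)
$T{\left(K \right)} = 1$ ($T{\left(K \right)} = -9 + \left(4 - -6\right) = -9 + \left(4 + 6\right) = -9 + 10 = 1$)
$\left(42 + T{\left(w{\left(-4 \right)} \right)}\right)^{2} = \left(42 + 1\right)^{2} = 43^{2} = 1849$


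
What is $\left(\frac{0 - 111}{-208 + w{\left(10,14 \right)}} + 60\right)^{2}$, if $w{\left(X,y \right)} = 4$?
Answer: $\frac{16949689}{4624} \approx 3665.6$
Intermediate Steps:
$\left(\frac{0 - 111}{-208 + w{\left(10,14 \right)}} + 60\right)^{2} = \left(\frac{0 - 111}{-208 + 4} + 60\right)^{2} = \left(- \frac{111}{-204} + 60\right)^{2} = \left(\left(-111\right) \left(- \frac{1}{204}\right) + 60\right)^{2} = \left(\frac{37}{68} + 60\right)^{2} = \left(\frac{4117}{68}\right)^{2} = \frac{16949689}{4624}$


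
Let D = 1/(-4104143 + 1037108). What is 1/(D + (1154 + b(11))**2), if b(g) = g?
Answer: 3067035/4162656577874 ≈ 7.3680e-7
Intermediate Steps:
D = -1/3067035 (D = 1/(-3067035) = -1/3067035 ≈ -3.2605e-7)
1/(D + (1154 + b(11))**2) = 1/(-1/3067035 + (1154 + 11)**2) = 1/(-1/3067035 + 1165**2) = 1/(-1/3067035 + 1357225) = 1/(4162656577874/3067035) = 3067035/4162656577874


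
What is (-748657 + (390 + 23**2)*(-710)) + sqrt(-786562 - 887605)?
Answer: -1401147 + I*sqrt(1674167) ≈ -1.4011e+6 + 1293.9*I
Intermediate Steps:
(-748657 + (390 + 23**2)*(-710)) + sqrt(-786562 - 887605) = (-748657 + (390 + 529)*(-710)) + sqrt(-1674167) = (-748657 + 919*(-710)) + I*sqrt(1674167) = (-748657 - 652490) + I*sqrt(1674167) = -1401147 + I*sqrt(1674167)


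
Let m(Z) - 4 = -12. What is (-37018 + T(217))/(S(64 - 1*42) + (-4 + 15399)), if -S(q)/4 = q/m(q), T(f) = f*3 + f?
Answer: -18075/7703 ≈ -2.3465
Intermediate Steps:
m(Z) = -8 (m(Z) = 4 - 12 = -8)
T(f) = 4*f (T(f) = 3*f + f = 4*f)
S(q) = q/2 (S(q) = -4*q/(-8) = -4*q*(-1)/8 = -(-1)*q/2 = q/2)
(-37018 + T(217))/(S(64 - 1*42) + (-4 + 15399)) = (-37018 + 4*217)/((64 - 1*42)/2 + (-4 + 15399)) = (-37018 + 868)/((64 - 42)/2 + 15395) = -36150/((½)*22 + 15395) = -36150/(11 + 15395) = -36150/15406 = -36150*1/15406 = -18075/7703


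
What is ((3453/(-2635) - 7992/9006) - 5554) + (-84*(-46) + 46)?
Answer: -6510934713/3955135 ≈ -1646.2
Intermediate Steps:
((3453/(-2635) - 7992/9006) - 5554) + (-84*(-46) + 46) = ((3453*(-1/2635) - 7992*1/9006) - 5554) + (3864 + 46) = ((-3453/2635 - 1332/1501) - 5554) + 3910 = (-8692773/3955135 - 5554) + 3910 = -21975512563/3955135 + 3910 = -6510934713/3955135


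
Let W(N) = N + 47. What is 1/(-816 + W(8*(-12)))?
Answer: -1/865 ≈ -0.0011561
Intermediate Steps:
W(N) = 47 + N
1/(-816 + W(8*(-12))) = 1/(-816 + (47 + 8*(-12))) = 1/(-816 + (47 - 96)) = 1/(-816 - 49) = 1/(-865) = -1/865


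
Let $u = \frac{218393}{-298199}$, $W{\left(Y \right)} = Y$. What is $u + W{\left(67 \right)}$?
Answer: $\frac{19760940}{298199} \approx 66.268$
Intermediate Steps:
$u = - \frac{218393}{298199}$ ($u = 218393 \left(- \frac{1}{298199}\right) = - \frac{218393}{298199} \approx -0.73237$)
$u + W{\left(67 \right)} = - \frac{218393}{298199} + 67 = \frac{19760940}{298199}$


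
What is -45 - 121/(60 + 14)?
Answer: -3451/74 ≈ -46.635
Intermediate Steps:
-45 - 121/(60 + 14) = -45 - 121/74 = -3451/74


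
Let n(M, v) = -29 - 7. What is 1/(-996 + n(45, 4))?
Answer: -1/1032 ≈ -0.00096899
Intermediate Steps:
n(M, v) = -36
1/(-996 + n(45, 4)) = 1/(-996 - 36) = 1/(-1032) = -1/1032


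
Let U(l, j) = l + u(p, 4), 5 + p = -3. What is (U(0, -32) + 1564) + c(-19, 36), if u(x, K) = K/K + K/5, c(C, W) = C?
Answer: 7734/5 ≈ 1546.8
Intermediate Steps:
p = -8 (p = -5 - 3 = -8)
u(x, K) = 1 + K/5 (u(x, K) = 1 + K*(⅕) = 1 + K/5)
U(l, j) = 9/5 + l (U(l, j) = l + (1 + (⅕)*4) = l + (1 + ⅘) = l + 9/5 = 9/5 + l)
(U(0, -32) + 1564) + c(-19, 36) = ((9/5 + 0) + 1564) - 19 = (9/5 + 1564) - 19 = 7829/5 - 19 = 7734/5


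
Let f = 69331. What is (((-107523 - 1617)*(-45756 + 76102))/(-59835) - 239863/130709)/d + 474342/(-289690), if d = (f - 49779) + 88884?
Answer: -9229133564603438091/8189295179952056420 ≈ -1.1270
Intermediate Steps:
d = 108436 (d = (69331 - 49779) + 88884 = 19552 + 88884 = 108436)
(((-107523 - 1617)*(-45756 + 76102))/(-59835) - 239863/130709)/d + 474342/(-289690) = (((-107523 - 1617)*(-45756 + 76102))/(-59835) - 239863/130709)/108436 + 474342/(-289690) = (-109140*30346*(-1/59835) - 239863*1/130709)*(1/108436) + 474342*(-1/289690) = (-3311962440*(-1/59835) - 239863/130709)*(1/108436) - 237171/144845 = (220797496/3989 - 239863/130709)*(1/108436) - 237171/144845 = (28859263091157/521398201)*(1/108436) - 237171/144845 = 28859263091157/56538335323636 - 237171/144845 = -9229133564603438091/8189295179952056420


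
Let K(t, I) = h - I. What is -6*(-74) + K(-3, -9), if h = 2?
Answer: 455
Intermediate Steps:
K(t, I) = 2 - I
-6*(-74) + K(-3, -9) = -6*(-74) + (2 - 1*(-9)) = 444 + (2 + 9) = 444 + 11 = 455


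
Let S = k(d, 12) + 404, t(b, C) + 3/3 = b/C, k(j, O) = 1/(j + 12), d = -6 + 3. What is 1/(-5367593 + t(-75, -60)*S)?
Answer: -36/193229711 ≈ -1.8631e-7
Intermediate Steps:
d = -3
k(j, O) = 1/(12 + j)
t(b, C) = -1 + b/C
S = 3637/9 (S = 1/(12 - 3) + 404 = 1/9 + 404 = 3637/9 ≈ 404.11)
1/(-5367593 + t(-75, -60)*S) = 1/(-5367593 + ((-75 - 1*(-60))/(-60))*(3637/9)) = 1/(-5367593 - (-75 + 60)/60*(3637/9)) = 1/(-5367593 - 1/60*(-15)*(3637/9)) = 1/(-5367593 + (1/4)*(3637/9)) = 1/(-5367593 + 3637/36) = 1/(-193229711/36) = -36/193229711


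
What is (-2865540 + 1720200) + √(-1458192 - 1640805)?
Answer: -1145340 + 3*I*√344333 ≈ -1.1453e+6 + 1760.4*I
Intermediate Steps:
(-2865540 + 1720200) + √(-1458192 - 1640805) = -1145340 + √(-3098997) = -1145340 + 3*I*√344333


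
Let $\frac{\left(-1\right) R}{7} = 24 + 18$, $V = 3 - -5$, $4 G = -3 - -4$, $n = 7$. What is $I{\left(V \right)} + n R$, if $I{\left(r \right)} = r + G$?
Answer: $- \frac{8199}{4} \approx -2049.8$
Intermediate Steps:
$G = \frac{1}{4}$ ($G = \frac{-3 - -4}{4} = \frac{-3 + 4}{4} = \frac{1}{4} \cdot 1 = \frac{1}{4} \approx 0.25$)
$V = 8$ ($V = 3 + 5 = 8$)
$R = -294$ ($R = - 7 \left(24 + 18\right) = \left(-7\right) 42 = -294$)
$I{\left(r \right)} = \frac{1}{4} + r$ ($I{\left(r \right)} = r + \frac{1}{4} = \frac{1}{4} + r$)
$I{\left(V \right)} + n R = \left(\frac{1}{4} + 8\right) + 7 \left(-294\right) = \frac{33}{4} - 2058 = - \frac{8199}{4}$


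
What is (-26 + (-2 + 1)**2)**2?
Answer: 625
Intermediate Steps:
(-26 + (-2 + 1)**2)**2 = (-26 + (-1)**2)**2 = (-26 + 1)**2 = (-25)**2 = 625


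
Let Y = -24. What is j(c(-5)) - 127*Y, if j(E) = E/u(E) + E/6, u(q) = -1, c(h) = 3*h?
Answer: 6121/2 ≈ 3060.5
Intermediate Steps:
j(E) = -5*E/6 (j(E) = E/(-1) + E/6 = E*(-1) + E*(1/6) = -E + E/6 = -5*E/6)
j(c(-5)) - 127*Y = -5*(-5)/2 - 127*(-24) = -5/6*(-15) + 3048 = 25/2 + 3048 = 6121/2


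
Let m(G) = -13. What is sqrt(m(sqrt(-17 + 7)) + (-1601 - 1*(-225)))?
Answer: I*sqrt(1389) ≈ 37.269*I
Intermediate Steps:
sqrt(m(sqrt(-17 + 7)) + (-1601 - 1*(-225))) = sqrt(-13 + (-1601 - 1*(-225))) = sqrt(-13 + (-1601 + 225)) = sqrt(-13 - 1376) = sqrt(-1389) = I*sqrt(1389)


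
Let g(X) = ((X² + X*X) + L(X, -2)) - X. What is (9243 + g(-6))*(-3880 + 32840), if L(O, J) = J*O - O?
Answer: 270457440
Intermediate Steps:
L(O, J) = -O + J*O
g(X) = -4*X + 2*X² (g(X) = ((X² + X*X) + X*(-1 - 2)) - X = ((X² + X²) + X*(-3)) - X = (2*X² - 3*X) - X = (-3*X + 2*X²) - X = -4*X + 2*X²)
(9243 + g(-6))*(-3880 + 32840) = (9243 + 2*(-6)*(-2 - 6))*(-3880 + 32840) = (9243 + 2*(-6)*(-8))*28960 = (9243 + 96)*28960 = 9339*28960 = 270457440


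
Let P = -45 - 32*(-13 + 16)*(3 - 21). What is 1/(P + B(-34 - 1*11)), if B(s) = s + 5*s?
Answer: 1/1413 ≈ 0.00070771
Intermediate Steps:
B(s) = 6*s
P = 1683 (P = -45 - 96*(-18) = -45 - 32*(-54) = -45 + 1728 = 1683)
1/(P + B(-34 - 1*11)) = 1/(1683 + 6*(-34 - 1*11)) = 1/(1683 + 6*(-34 - 11)) = 1/(1683 + 6*(-45)) = 1/(1683 - 270) = 1/1413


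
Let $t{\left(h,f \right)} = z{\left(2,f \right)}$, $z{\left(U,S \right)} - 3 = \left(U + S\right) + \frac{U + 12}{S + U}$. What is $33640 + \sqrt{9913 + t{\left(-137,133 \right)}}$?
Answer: $33640 + \frac{\sqrt{20353485}}{45} \approx 33740.0$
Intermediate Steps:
$z{\left(U,S \right)} = 3 + S + U + \frac{12 + U}{S + U}$ ($z{\left(U,S \right)} = 3 + \left(\left(U + S\right) + \frac{U + 12}{S + U}\right) = 3 + \left(\left(S + U\right) + \frac{12 + U}{S + U}\right) = 3 + \left(S + U + \frac{12 + U}{S + U}\right) = 3 + S + U + \frac{12 + U}{S + U}$)
$t{\left(h,f \right)} = \frac{24 + f^{2} + 7 f}{2 + f}$ ($t{\left(h,f \right)} = \frac{12 + f^{2} + 2^{2} + 3 f + 4 \cdot 2 + 2 f 2}{f + 2} = \frac{12 + f^{2} + 4 + 3 f + 8 + 4 f}{2 + f} = \frac{24 + f^{2} + 7 f}{2 + f}$)
$33640 + \sqrt{9913 + t{\left(-137,133 \right)}} = 33640 + \sqrt{9913 + \frac{24 + 133^{2} + 7 \cdot 133}{2 + 133}} = 33640 + \sqrt{9913 + \frac{24 + 17689 + 931}{135}} = 33640 + \sqrt{9913 + \frac{1}{135} \cdot 18644} = 33640 + \sqrt{9913 + \frac{18644}{135}} = 33640 + \sqrt{\frac{1356899}{135}} = 33640 + \frac{\sqrt{20353485}}{45}$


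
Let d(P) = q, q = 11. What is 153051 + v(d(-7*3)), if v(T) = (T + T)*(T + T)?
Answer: 153535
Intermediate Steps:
d(P) = 11
v(T) = 4*T² (v(T) = (2*T)*(2*T) = 4*T²)
153051 + v(d(-7*3)) = 153051 + 4*11² = 153051 + 4*121 = 153051 + 484 = 153535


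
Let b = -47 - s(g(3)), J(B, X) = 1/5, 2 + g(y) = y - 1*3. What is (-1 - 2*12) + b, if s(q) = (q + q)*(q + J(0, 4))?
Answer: -396/5 ≈ -79.200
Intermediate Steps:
g(y) = -5 + y (g(y) = -2 + (y - 1*3) = -2 + (y - 3) = -2 + (-3 + y) = -5 + y)
J(B, X) = ⅕
s(q) = 2*q*(⅕ + q) (s(q) = (q + q)*(q + ⅕) = (2*q)*(⅕ + q) = 2*q*(⅕ + q))
b = -271/5 (b = -47 - 2*(-5 + 3)*(1 + 5*(-5 + 3))/5 = -47 - 2*(-2)*(1 + 5*(-2))/5 = -47 - 2*(-2)*(1 - 10)/5 = -47 - 2*(-2)*(-9)/5 = -47 - 1*36/5 = -47 - 36/5 = -271/5 ≈ -54.200)
(-1 - 2*12) + b = (-1 - 2*12) - 271/5 = (-1 - 24) - 271/5 = -25 - 271/5 = -396/5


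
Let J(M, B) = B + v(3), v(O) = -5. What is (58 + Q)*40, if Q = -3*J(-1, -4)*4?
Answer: 6640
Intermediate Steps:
J(M, B) = -5 + B (J(M, B) = B - 5 = -5 + B)
Q = 108 (Q = -3*(-5 - 4)*4 = -3*(-9)*4 = 27*4 = 108)
(58 + Q)*40 = (58 + 108)*40 = 166*40 = 6640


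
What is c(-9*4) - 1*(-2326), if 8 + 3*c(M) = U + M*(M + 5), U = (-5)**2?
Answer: 8111/3 ≈ 2703.7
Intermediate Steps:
U = 25
c(M) = 17/3 + M*(5 + M)/3 (c(M) = -8/3 + (25 + M*(M + 5))/3 = -8/3 + (25 + M*(5 + M))/3 = -8/3 + (25/3 + M*(5 + M)/3) = 17/3 + M*(5 + M)/3)
c(-9*4) - 1*(-2326) = (17/3 + (-9*4)**2/3 + 5*(-9*4)/3) - 1*(-2326) = (17/3 + (1/3)*(-36)**2 + (5/3)*(-36)) + 2326 = (17/3 + (1/3)*1296 - 60) + 2326 = (17/3 + 432 - 60) + 2326 = 1133/3 + 2326 = 8111/3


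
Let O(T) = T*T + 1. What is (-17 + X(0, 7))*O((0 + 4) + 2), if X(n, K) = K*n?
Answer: -629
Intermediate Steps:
O(T) = 1 + T**2 (O(T) = T**2 + 1 = 1 + T**2)
(-17 + X(0, 7))*O((0 + 4) + 2) = (-17 + 7*0)*(1 + ((0 + 4) + 2)**2) = (-17 + 0)*(1 + (4 + 2)**2) = -17*(1 + 6**2) = -17*(1 + 36) = -17*37 = -629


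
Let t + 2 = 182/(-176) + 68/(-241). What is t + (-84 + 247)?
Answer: 3386573/21208 ≈ 159.68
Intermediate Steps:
t = -70331/21208 (t = -2 + (182/(-176) + 68/(-241)) = -2 + (182*(-1/176) + 68*(-1/241)) = -2 + (-91/88 - 68/241) = -2 - 27915/21208 = -70331/21208 ≈ -3.3162)
t + (-84 + 247) = -70331/21208 + (-84 + 247) = -70331/21208 + 163 = 3386573/21208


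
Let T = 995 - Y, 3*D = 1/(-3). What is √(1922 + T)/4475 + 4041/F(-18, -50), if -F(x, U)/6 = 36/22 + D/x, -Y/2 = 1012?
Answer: -1200177/2927 + 9*√61/4475 ≈ -410.02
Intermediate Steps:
Y = -2024 (Y = -2*1012 = -2024)
D = -⅑ (D = (⅓)/(-3) = (⅓)*(-⅓) = -⅑ ≈ -0.11111)
T = 3019 (T = 995 - 1*(-2024) = 995 + 2024 = 3019)
F(x, U) = -108/11 + 2/(3*x) (F(x, U) = -6*(36/22 - 1/(9*x)) = -6*(36*(1/22) - 1/(9*x)) = -6*(18/11 - 1/(9*x)) = -108/11 + 2/(3*x))
√(1922 + T)/4475 + 4041/F(-18, -50) = √(1922 + 3019)/4475 + 4041/(((2/33)*(11 - 162*(-18))/(-18))) = √4941*(1/4475) + 4041/(((2/33)*(-1/18)*(11 + 2916))) = (9*√61)*(1/4475) + 4041/(((2/33)*(-1/18)*2927)) = 9*√61/4475 + 4041/(-2927/297) = 9*√61/4475 + 4041*(-297/2927) = 9*√61/4475 - 1200177/2927 = -1200177/2927 + 9*√61/4475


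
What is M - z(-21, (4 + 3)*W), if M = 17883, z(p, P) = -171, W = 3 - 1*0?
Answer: 18054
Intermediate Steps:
W = 3 (W = 3 + 0 = 3)
M - z(-21, (4 + 3)*W) = 17883 - 1*(-171) = 17883 + 171 = 18054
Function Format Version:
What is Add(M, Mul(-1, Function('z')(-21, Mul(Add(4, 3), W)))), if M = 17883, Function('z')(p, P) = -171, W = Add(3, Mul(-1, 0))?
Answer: 18054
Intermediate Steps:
W = 3 (W = Add(3, 0) = 3)
Add(M, Mul(-1, Function('z')(-21, Mul(Add(4, 3), W)))) = Add(17883, Mul(-1, -171)) = Add(17883, 171) = 18054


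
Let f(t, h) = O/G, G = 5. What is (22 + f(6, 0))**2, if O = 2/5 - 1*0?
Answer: 304704/625 ≈ 487.53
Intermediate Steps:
O = 2/5 (O = 2*(1/5) + 0 = 2/5 + 0 = 2/5 ≈ 0.40000)
f(t, h) = 2/25 (f(t, h) = (2/5)/5 = (2/5)*(1/5) = 2/25)
(22 + f(6, 0))**2 = (22 + 2/25)**2 = (552/25)**2 = 304704/625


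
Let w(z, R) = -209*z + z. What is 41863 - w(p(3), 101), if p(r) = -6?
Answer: 40615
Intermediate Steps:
w(z, R) = -208*z
41863 - w(p(3), 101) = 41863 - (-208)*(-6) = 41863 - 1*1248 = 41863 - 1248 = 40615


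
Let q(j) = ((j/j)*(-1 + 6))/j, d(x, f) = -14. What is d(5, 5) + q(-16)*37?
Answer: -409/16 ≈ -25.563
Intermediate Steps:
q(j) = 5/j (q(j) = (1*5)/j = 5/j)
d(5, 5) + q(-16)*37 = -14 + (5/(-16))*37 = -14 + (5*(-1/16))*37 = -14 - 5/16*37 = -14 - 185/16 = -409/16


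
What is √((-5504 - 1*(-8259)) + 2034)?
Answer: √4789 ≈ 69.203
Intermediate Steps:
√((-5504 - 1*(-8259)) + 2034) = √((-5504 + 8259) + 2034) = √(2755 + 2034) = √4789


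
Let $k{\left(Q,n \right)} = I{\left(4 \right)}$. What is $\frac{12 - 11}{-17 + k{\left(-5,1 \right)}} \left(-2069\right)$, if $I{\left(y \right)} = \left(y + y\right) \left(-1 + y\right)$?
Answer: $- \frac{2069}{7} \approx -295.57$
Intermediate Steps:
$I{\left(y \right)} = 2 y \left(-1 + y\right)$
$k{\left(Q,n \right)} = 24$ ($k{\left(Q,n \right)} = 2 \cdot 4 \left(-1 + 4\right) = 2 \cdot 4 \cdot 3 = 24$)
$\frac{12 - 11}{-17 + k{\left(-5,1 \right)}} \left(-2069\right) = \frac{12 - 11}{-17 + 24} \left(-2069\right) = 1 \cdot \frac{1}{7} \left(-2069\right) = \frac{1}{7} \left(-2069\right) = - \frac{2069}{7}$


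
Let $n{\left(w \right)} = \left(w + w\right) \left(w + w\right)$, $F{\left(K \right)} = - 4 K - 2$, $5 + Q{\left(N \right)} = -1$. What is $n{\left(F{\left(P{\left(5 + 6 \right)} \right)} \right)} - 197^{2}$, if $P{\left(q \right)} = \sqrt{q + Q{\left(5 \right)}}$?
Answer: $-38473 + 64 \sqrt{5} \approx -38330.0$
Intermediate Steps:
$Q{\left(N \right)} = -6$ ($Q{\left(N \right)} = -5 - 1 = -6$)
$P{\left(q \right)} = \sqrt{-6 + q}$ ($P{\left(q \right)} = \sqrt{q - 6} = \sqrt{-6 + q}$)
$F{\left(K \right)} = -2 - 4 K$
$n{\left(w \right)} = 4 w^{2}$ ($n{\left(w \right)} = 2 w 2 w = 4 w^{2}$)
$n{\left(F{\left(P{\left(5 + 6 \right)} \right)} \right)} - 197^{2} = 4 \left(-2 - 4 \sqrt{-6 + \left(5 + 6\right)}\right)^{2} - 197^{2} = 4 \left(-2 - 4 \sqrt{-6 + 11}\right)^{2} - 38809 = 4 \left(-2 - 4 \sqrt{5}\right)^{2} - 38809 = -38809 + 4 \left(-2 - 4 \sqrt{5}\right)^{2}$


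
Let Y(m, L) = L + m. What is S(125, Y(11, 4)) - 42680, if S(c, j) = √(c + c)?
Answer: -42680 + 5*√10 ≈ -42664.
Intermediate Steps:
S(c, j) = √2*√c (S(c, j) = √(2*c) = √2*√c)
S(125, Y(11, 4)) - 42680 = √2*√125 - 42680 = √2*(5*√5) - 42680 = 5*√10 - 42680 = -42680 + 5*√10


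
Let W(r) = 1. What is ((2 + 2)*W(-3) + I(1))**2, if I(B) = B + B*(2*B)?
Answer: 49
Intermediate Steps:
I(B) = B + 2*B**2
((2 + 2)*W(-3) + I(1))**2 = ((2 + 2)*1 + 1*(1 + 2*1))**2 = (4*1 + 1*(1 + 2))**2 = (4 + 1*3)**2 = (4 + 3)**2 = 7**2 = 49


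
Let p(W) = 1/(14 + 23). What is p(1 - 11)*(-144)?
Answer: -144/37 ≈ -3.8919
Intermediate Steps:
p(W) = 1/37
p(1 - 11)*(-144) = (1/37)*(-144) = -144/37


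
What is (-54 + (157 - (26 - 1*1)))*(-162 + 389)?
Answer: 17706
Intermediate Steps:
(-54 + (157 - (26 - 1*1)))*(-162 + 389) = (-54 + (157 - (26 - 1)))*227 = (-54 + (157 - 1*25))*227 = (-54 + (157 - 25))*227 = (-54 + 132)*227 = 78*227 = 17706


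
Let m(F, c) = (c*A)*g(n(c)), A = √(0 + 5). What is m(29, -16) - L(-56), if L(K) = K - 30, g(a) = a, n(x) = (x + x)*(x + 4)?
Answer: 86 - 6144*√5 ≈ -13652.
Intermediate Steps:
n(x) = 2*x*(4 + x) (n(x) = (2*x)*(4 + x) = 2*x*(4 + x))
A = √5 ≈ 2.2361
m(F, c) = 2*√5*c²*(4 + c) (m(F, c) = (c*√5)*(2*c*(4 + c)) = 2*√5*c²*(4 + c))
L(K) = -30 + K
m(29, -16) - L(-56) = 2*√5*(-16)²*(4 - 16) - (-30 - 56) = 2*√5*256*(-12) - 1*(-86) = -6144*√5 + 86 = 86 - 6144*√5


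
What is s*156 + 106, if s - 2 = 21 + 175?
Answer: 30994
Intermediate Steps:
s = 198 (s = 2 + (21 + 175) = 2 + 196 = 198)
s*156 + 106 = 198*156 + 106 = 30888 + 106 = 30994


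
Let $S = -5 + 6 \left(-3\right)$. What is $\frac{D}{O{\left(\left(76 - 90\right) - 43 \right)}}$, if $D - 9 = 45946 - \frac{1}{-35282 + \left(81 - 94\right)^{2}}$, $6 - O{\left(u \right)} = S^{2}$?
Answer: $- \frac{1613617916}{18364099} \approx -87.868$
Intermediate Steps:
$S = -23$ ($S = -5 - 18 = -23$)
$O{\left(u \right)} = -523$ ($O{\left(u \right)} = 6 - \left(-23\right)^{2} = 6 - 529 = -523$)
$D = \frac{1613617916}{35113}$ ($D = 9 + \left(45946 - \frac{1}{-35282 + \left(81 - 94\right)^{2}}\right) = 9 + \left(45946 - \frac{1}{-35282 + \left(-13\right)^{2}}\right) = 9 + \left(45946 - \frac{1}{-35282 + 169}\right) = 9 + \left(45946 - \frac{1}{-35113}\right) = 9 + \left(45946 - - \frac{1}{35113}\right) = 9 + \left(45946 + \frac{1}{35113}\right) = 9 + \frac{1613301899}{35113} = \frac{1613617916}{35113} \approx 45955.0$)
$\frac{D}{O{\left(\left(76 - 90\right) - 43 \right)}} = \frac{1613617916}{35113 \left(-523\right)} = \frac{1613617916}{35113} \left(- \frac{1}{523}\right) = - \frac{1613617916}{18364099}$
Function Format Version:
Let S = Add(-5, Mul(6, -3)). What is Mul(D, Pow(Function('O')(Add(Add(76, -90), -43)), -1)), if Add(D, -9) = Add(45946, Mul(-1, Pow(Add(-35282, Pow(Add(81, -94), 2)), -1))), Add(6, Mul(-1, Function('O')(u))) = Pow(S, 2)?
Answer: Rational(-1613617916, 18364099) ≈ -87.868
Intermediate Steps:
S = -23 (S = Add(-5, -18) = -23)
Function('O')(u) = -523 (Function('O')(u) = Add(6, Mul(-1, Pow(-23, 2))) = Add(6, Mul(-1, 529)) = Add(6, -529) = -523)
D = Rational(1613617916, 35113) (D = Add(9, Add(45946, Mul(-1, Pow(Add(-35282, Pow(Add(81, -94), 2)), -1)))) = Add(9, Add(45946, Mul(-1, Pow(Add(-35282, Pow(-13, 2)), -1)))) = Add(9, Add(45946, Mul(-1, Pow(Add(-35282, 169), -1)))) = Add(9, Add(45946, Mul(-1, Pow(-35113, -1)))) = Add(9, Add(45946, Mul(-1, Rational(-1, 35113)))) = Add(9, Add(45946, Rational(1, 35113))) = Add(9, Rational(1613301899, 35113)) = Rational(1613617916, 35113) ≈ 45955.)
Mul(D, Pow(Function('O')(Add(Add(76, -90), -43)), -1)) = Mul(Rational(1613617916, 35113), Pow(-523, -1)) = Mul(Rational(1613617916, 35113), Rational(-1, 523)) = Rational(-1613617916, 18364099)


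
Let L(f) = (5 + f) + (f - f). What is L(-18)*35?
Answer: -455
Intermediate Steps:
L(f) = 5 + f (L(f) = (5 + f) + 0 = 5 + f)
L(-18)*35 = (5 - 18)*35 = -13*35 = -455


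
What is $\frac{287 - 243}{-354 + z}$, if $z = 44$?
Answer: $- \frac{22}{155} \approx -0.14194$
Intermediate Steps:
$\frac{287 - 243}{-354 + z} = \frac{287 - 243}{-354 + 44} = \frac{44}{-310} = 44 \left(- \frac{1}{310}\right) = - \frac{22}{155}$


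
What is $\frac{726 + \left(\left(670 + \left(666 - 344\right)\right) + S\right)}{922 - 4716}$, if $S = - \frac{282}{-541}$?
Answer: $- \frac{464860}{1026277} \approx -0.45296$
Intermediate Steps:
$S = \frac{282}{541}$ ($S = \left(-282\right) \left(- \frac{1}{541}\right) = \frac{282}{541} \approx 0.52126$)
$\frac{726 + \left(\left(670 + \left(666 - 344\right)\right) + S\right)}{922 - 4716} = \frac{726 + \left(\left(670 + \left(666 - 344\right)\right) + \frac{282}{541}\right)}{922 - 4716} = \frac{726 + \left(\left(670 + \left(666 - 344\right)\right) + \frac{282}{541}\right)}{-3794} = \left(726 + \left(\left(670 + 322\right) + \frac{282}{541}\right)\right) \left(- \frac{1}{3794}\right) = \left(726 + \left(992 + \frac{282}{541}\right)\right) \left(- \frac{1}{3794}\right) = \left(726 + \frac{536954}{541}\right) \left(- \frac{1}{3794}\right) = \frac{929720}{541} \left(- \frac{1}{3794}\right) = - \frac{464860}{1026277}$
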